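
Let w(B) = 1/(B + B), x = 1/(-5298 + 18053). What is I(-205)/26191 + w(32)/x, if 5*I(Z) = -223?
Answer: 1670316753/8381120 ≈ 199.30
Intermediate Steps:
I(Z) = -223/5 (I(Z) = (⅕)*(-223) = -223/5)
x = 1/12755 ≈ 7.8401e-5
w(B) = 1/(2*B)
I(-205)/26191 + w(32)/x = -223/5/26191 + ((½)/32)/(1/12755) = -223/5*1/26191 + ((½)*(1/32))*12755 = -223/130955 + (1/64)*12755 = -223/130955 + 12755/64 = 1670316753/8381120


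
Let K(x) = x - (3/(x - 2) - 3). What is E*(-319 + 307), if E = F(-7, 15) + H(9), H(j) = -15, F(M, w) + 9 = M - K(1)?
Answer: 456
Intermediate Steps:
K(x) = 3 + x - 3/(-2 + x) (K(x) = x - (3/(-2 + x) - 3) = x - (-3 + 3/(-2 + x)) = x + (3 - 3/(-2 + x)) = 3 + x - 3/(-2 + x))
F(M, w) = -16 + M (F(M, w) = -9 + (M - (-9 + 1 + 1**2)/(-2 + 1)) = -9 + (M - (-9 + 1 + 1)/(-1)) = -9 + (M - (-1)*(-7)) = -9 + (M - 1*7) = -9 + (M - 7) = -9 + (-7 + M) = -16 + M)
E = -38 (E = (-16 - 7) - 15 = -23 - 15 = -38)
E*(-319 + 307) = -38*(-319 + 307) = -38*(-12) = 456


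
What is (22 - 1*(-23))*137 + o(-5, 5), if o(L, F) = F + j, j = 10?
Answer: 6180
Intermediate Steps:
o(L, F) = 10 + F (o(L, F) = F + 10 = 10 + F)
(22 - 1*(-23))*137 + o(-5, 5) = (22 - 1*(-23))*137 + (10 + 5) = (22 + 23)*137 + 15 = 45*137 + 15 = 6165 + 15 = 6180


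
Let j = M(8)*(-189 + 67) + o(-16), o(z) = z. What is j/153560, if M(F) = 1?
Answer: -69/76780 ≈ -0.00089867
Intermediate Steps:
j = -138 (j = 1*(-189 + 67) - 16 = 1*(-122) - 16 = -122 - 16 = -138)
j/153560 = -138/153560 = -138*1/153560 = -69/76780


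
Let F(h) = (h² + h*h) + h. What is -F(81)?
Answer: -13203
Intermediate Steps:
F(h) = h + 2*h² (F(h) = (h² + h²) + h = 2*h² + h = h + 2*h²)
-F(81) = -81*(1 + 2*81) = -81*(1 + 162) = -81*163 = -1*13203 = -13203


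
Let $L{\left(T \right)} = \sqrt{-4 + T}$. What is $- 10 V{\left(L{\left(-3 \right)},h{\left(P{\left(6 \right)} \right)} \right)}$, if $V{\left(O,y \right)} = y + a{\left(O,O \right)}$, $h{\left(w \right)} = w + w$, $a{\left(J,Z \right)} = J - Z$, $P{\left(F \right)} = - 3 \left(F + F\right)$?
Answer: $720$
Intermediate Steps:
$P{\left(F \right)} = - 6 F$ ($P{\left(F \right)} = - 3 \cdot 2 F = - 6 F$)
$h{\left(w \right)} = 2 w$
$V{\left(O,y \right)} = y$ ($V{\left(O,y \right)} = y + \left(O - O\right) = y + 0 = y$)
$- 10 V{\left(L{\left(-3 \right)},h{\left(P{\left(6 \right)} \right)} \right)} = - 10 \cdot 2 \left(\left(-6\right) 6\right) = - 10 \cdot 2 \left(-36\right) = \left(-10\right) \left(-72\right) = 720$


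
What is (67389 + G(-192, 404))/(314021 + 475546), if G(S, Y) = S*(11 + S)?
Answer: 34047/263189 ≈ 0.12936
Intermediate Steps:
(67389 + G(-192, 404))/(314021 + 475546) = (67389 - 192*(11 - 192))/(314021 + 475546) = (67389 - 192*(-181))/789567 = (67389 + 34752)*(1/789567) = 102141*(1/789567) = 34047/263189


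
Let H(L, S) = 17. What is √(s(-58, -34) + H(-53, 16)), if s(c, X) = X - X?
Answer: √17 ≈ 4.1231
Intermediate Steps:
s(c, X) = 0
√(s(-58, -34) + H(-53, 16)) = √(0 + 17) = √17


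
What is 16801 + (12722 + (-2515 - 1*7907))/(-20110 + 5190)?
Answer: 12533431/746 ≈ 16801.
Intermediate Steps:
16801 + (12722 + (-2515 - 1*7907))/(-20110 + 5190) = 16801 + (12722 + (-2515 - 7907))/(-14920) = 16801 + (12722 - 10422)*(-1/14920) = 16801 + 2300*(-1/14920) = 16801 - 115/746 = 12533431/746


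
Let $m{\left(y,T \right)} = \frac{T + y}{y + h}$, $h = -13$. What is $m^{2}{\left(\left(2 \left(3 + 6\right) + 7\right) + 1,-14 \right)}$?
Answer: $\frac{144}{169} \approx 0.85207$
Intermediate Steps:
$m{\left(y,T \right)} = \frac{T + y}{-13 + y}$ ($m{\left(y,T \right)} = \frac{T + y}{y - 13} = \frac{T + y}{-13 + y}$)
$m^{2}{\left(\left(2 \left(3 + 6\right) + 7\right) + 1,-14 \right)} = \left(\frac{-14 + \left(\left(2 \left(3 + 6\right) + 7\right) + 1\right)}{-13 + \left(\left(2 \left(3 + 6\right) + 7\right) + 1\right)}\right)^{2} = \left(\frac{-14 + \left(\left(2 \cdot 9 + 7\right) + 1\right)}{-13 + \left(\left(2 \cdot 9 + 7\right) + 1\right)}\right)^{2} = \left(\frac{-14 + \left(\left(18 + 7\right) + 1\right)}{-13 + \left(\left(18 + 7\right) + 1\right)}\right)^{2} = \left(\frac{-14 + \left(25 + 1\right)}{-13 + \left(25 + 1\right)}\right)^{2} = \left(\frac{-14 + 26}{-13 + 26}\right)^{2} = \left(\frac{1}{13} \cdot 12\right)^{2} = \left(\frac{12}{13}\right)^{2} = \frac{144}{169}$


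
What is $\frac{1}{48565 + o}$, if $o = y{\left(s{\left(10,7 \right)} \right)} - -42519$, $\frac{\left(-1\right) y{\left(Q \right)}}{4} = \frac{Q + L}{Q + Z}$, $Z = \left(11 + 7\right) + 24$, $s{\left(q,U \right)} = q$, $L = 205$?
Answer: $\frac{13}{1183877} \approx 1.0981 \cdot 10^{-5}$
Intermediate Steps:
$Z = 42$ ($Z = 18 + 24 = 42$)
$y{\left(Q \right)} = - \frac{4 \left(205 + Q\right)}{42 + Q}$ ($y{\left(Q \right)} = - 4 \frac{Q + 205}{Q + 42} = - 4 \frac{205 + Q}{42 + Q} = - \frac{4 \left(205 + Q\right)}{42 + Q}$)
$o = \frac{552532}{13}$ ($o = \frac{4 \left(-205 - 10\right)}{42 + 10} - -42519 = \frac{4 \left(-205 - 10\right)}{52} + 42519 = 4 \cdot \frac{1}{52} \left(-215\right) + 42519 = - \frac{215}{13} + 42519 = \frac{552532}{13} \approx 42502.0$)
$\frac{1}{48565 + o} = \frac{1}{48565 + \frac{552532}{13}} = \frac{1}{\frac{1183877}{13}} = \frac{13}{1183877}$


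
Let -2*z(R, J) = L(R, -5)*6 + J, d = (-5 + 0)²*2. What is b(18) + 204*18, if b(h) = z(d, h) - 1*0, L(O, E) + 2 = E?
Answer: 3684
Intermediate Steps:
L(O, E) = -2 + E
d = 50 (d = (-5)²*2 = 25*2 = 50)
z(R, J) = 21 - J/2 (z(R, J) = -((-2 - 5)*6 + J)/2 = -(-7*6 + J)/2 = -(-42 + J)/2 = 21 - J/2)
b(h) = 21 - h/2 (b(h) = (21 - h/2) - 1*0 = (21 - h/2) + 0 = 21 - h/2)
b(18) + 204*18 = (21 - ½*18) + 204*18 = (21 - 9) + 3672 = 12 + 3672 = 3684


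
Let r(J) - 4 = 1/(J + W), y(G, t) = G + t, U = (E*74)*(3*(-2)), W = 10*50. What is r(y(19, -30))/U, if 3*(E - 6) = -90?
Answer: 1957/5210784 ≈ 0.00037557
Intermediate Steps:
E = -24 (E = 6 + (1/3)*(-90) = 6 - 30 = -24)
W = 500
U = 10656 (U = (-24*74)*(3*(-2)) = -1776*(-6) = 10656)
r(J) = 4 + 1/(500 + J) (r(J) = 4 + 1/(J + 500) = 4 + 1/(500 + J))
r(y(19, -30))/U = ((2001 + 4*(19 - 30))/(500 + (19 - 30)))/10656 = ((2001 + 4*(-11))/(500 - 11))*(1/10656) = ((2001 - 44)/489)*(1/10656) = ((1/489)*1957)*(1/10656) = (1957/489)*(1/10656) = 1957/5210784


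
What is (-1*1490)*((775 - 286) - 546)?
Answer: 84930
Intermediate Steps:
(-1*1490)*((775 - 286) - 546) = -1490*(489 - 546) = -1490*(-57) = 84930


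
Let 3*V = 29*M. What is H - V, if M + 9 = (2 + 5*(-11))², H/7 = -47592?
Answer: -1080632/3 ≈ -3.6021e+5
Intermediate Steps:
H = -333144 (H = 7*(-47592) = -333144)
M = 2800 (M = -9 + (2 + 5*(-11))² = -9 + (2 - 55)² = -9 + (-53)² = -9 + 2809 = 2800)
V = 81200/3 (V = (29*2800)/3 = (⅓)*81200 = 81200/3 ≈ 27067.)
H - V = -333144 - 1*81200/3 = -333144 - 81200/3 = -1080632/3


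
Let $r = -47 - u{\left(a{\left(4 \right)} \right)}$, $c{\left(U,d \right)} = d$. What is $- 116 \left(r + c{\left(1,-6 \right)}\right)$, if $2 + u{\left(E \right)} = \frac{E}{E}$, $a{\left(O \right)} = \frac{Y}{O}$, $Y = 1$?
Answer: $6032$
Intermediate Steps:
$a{\left(O \right)} = \frac{1}{O}$ ($a{\left(O \right)} = 1 \frac{1}{O} = \frac{1}{O}$)
$u{\left(E \right)} = -1$ ($u{\left(E \right)} = -2 + \frac{E}{E} = -2 + 1 = -1$)
$r = -46$ ($r = -47 - -1 = -47 + 1 = -46$)
$- 116 \left(r + c{\left(1,-6 \right)}\right) = - 116 \left(-46 - 6\right) = \left(-116\right) \left(-52\right) = 6032$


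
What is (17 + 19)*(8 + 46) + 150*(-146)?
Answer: -19956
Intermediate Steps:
(17 + 19)*(8 + 46) + 150*(-146) = 36*54 - 21900 = 1944 - 21900 = -19956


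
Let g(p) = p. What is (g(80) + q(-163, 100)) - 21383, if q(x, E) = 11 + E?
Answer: -21192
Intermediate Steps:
(g(80) + q(-163, 100)) - 21383 = (80 + (11 + 100)) - 21383 = (80 + 111) - 21383 = 191 - 21383 = -21192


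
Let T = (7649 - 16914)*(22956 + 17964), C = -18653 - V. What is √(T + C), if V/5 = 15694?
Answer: I*√379220923 ≈ 19474.0*I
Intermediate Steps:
V = 78470 (V = 5*15694 = 78470)
C = -97123 (C = -18653 - 1*78470 = -18653 - 78470 = -97123)
T = -379123800 (T = -9265*40920 = -379123800)
√(T + C) = √(-379123800 - 97123) = √(-379220923) = I*√379220923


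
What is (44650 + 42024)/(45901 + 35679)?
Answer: 43337/40790 ≈ 1.0624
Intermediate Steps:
(44650 + 42024)/(45901 + 35679) = 86674/81580 = 86674*(1/81580) = 43337/40790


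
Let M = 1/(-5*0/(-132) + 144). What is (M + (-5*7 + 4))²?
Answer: 19918369/20736 ≈ 960.57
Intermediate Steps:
M = 1/144 (M = 1/(0*(-1/132) + 144) = 1/(0 + 144) = 1/144 ≈ 0.0069444)
(M + (-5*7 + 4))² = (1/144 + (-5*7 + 4))² = (1/144 + (-35 + 4))² = (1/144 - 31)² = (-4463/144)² = 19918369/20736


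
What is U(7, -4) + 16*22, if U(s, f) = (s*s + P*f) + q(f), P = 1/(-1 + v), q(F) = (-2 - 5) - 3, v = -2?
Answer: 1177/3 ≈ 392.33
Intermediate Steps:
q(F) = -10 (q(F) = -7 - 3 = -10)
P = -⅓ (P = 1/(-1 - 2) = 1/(-3) = -⅓ ≈ -0.33333)
U(s, f) = -10 + s² - f/3 (U(s, f) = (s*s - f/3) - 10 = (s² - f/3) - 10 = -10 + s² - f/3)
U(7, -4) + 16*22 = (-10 + 7² - ⅓*(-4)) + 16*22 = (-10 + 49 + 4/3) + 352 = 121/3 + 352 = 1177/3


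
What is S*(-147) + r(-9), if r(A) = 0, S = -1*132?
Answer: 19404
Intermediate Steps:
S = -132
S*(-147) + r(-9) = -132*(-147) + 0 = 19404 + 0 = 19404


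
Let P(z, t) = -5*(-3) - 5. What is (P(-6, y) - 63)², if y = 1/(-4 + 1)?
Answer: 2809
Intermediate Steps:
y = -⅓ (y = 1/(-3) = -⅓ ≈ -0.33333)
P(z, t) = 10 (P(z, t) = 15 - 5 = 10)
(P(-6, y) - 63)² = (10 - 63)² = (-53)² = 2809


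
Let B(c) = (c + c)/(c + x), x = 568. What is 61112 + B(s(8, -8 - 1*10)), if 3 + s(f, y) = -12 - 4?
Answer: 33550450/549 ≈ 61112.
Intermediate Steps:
s(f, y) = -19 (s(f, y) = -3 + (-12 - 4) = -3 - 16 = -19)
B(c) = 2*c/(568 + c) (B(c) = (c + c)/(c + 568) = (2*c)/(568 + c) = 2*c/(568 + c))
61112 + B(s(8, -8 - 1*10)) = 61112 + 2*(-19)/(568 - 19) = 61112 + 2*(-19)/549 = 61112 + 2*(-19)*(1/549) = 61112 - 38/549 = 33550450/549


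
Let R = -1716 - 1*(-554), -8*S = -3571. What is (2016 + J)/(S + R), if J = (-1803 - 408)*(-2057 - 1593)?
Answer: -64577328/5725 ≈ -11280.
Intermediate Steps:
J = 8070150 (J = -2211*(-3650) = 8070150)
S = 3571/8 (S = -⅛*(-3571) = 3571/8 ≈ 446.38)
R = -1162 (R = -1716 + 554 = -1162)
(2016 + J)/(S + R) = (2016 + 8070150)/(3571/8 - 1162) = 8072166/(-5725/8) = 8072166*(-8/5725) = -64577328/5725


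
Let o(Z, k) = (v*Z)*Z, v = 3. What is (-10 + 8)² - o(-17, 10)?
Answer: -863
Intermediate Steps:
o(Z, k) = 3*Z² (o(Z, k) = (3*Z)*Z = 3*Z²)
(-10 + 8)² - o(-17, 10) = (-10 + 8)² - 3*(-17)² = (-2)² - 3*289 = 4 - 1*867 = 4 - 867 = -863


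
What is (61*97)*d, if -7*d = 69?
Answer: -408273/7 ≈ -58325.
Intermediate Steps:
d = -69/7 (d = -⅐*69 = -69/7 ≈ -9.8571)
(61*97)*d = (61*97)*(-69/7) = 5917*(-69/7) = -408273/7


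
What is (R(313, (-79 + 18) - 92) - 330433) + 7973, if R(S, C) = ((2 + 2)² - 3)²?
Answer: -322291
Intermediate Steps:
R(S, C) = 169 (R(S, C) = (4² - 3)² = (16 - 3)² = 13² = 169)
(R(313, (-79 + 18) - 92) - 330433) + 7973 = (169 - 330433) + 7973 = -330264 + 7973 = -322291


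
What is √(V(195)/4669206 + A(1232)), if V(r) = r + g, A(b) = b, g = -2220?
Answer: √2984379962092778/1556402 ≈ 35.100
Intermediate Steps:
V(r) = -2220 + r (V(r) = r - 2220 = -2220 + r)
√(V(195)/4669206 + A(1232)) = √((-2220 + 195)/4669206 + 1232) = √(-2025*1/4669206 + 1232) = √(-675/1556402 + 1232) = √(1917486589/1556402) = √2984379962092778/1556402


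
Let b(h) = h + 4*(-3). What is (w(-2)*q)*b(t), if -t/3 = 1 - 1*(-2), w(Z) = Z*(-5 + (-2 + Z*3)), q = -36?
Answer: 19656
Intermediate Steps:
w(Z) = Z*(-7 + 3*Z) (w(Z) = Z*(-5 + (-2 + 3*Z)) = Z*(-7 + 3*Z))
t = -9 (t = -3*(1 - 1*(-2)) = -3*(1 + 2) = -3*3 = -9)
b(h) = -12 + h (b(h) = h - 12 = -12 + h)
(w(-2)*q)*b(t) = (-2*(-7 + 3*(-2))*(-36))*(-12 - 9) = (-2*(-7 - 6)*(-36))*(-21) = (-2*(-13)*(-36))*(-21) = (26*(-36))*(-21) = -936*(-21) = 19656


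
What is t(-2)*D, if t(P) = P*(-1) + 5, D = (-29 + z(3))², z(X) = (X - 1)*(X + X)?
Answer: 2023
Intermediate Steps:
z(X) = 2*X*(-1 + X) (z(X) = (-1 + X)*(2*X) = 2*X*(-1 + X))
D = 289 (D = (-29 + 2*3*(-1 + 3))² = (-29 + 2*3*2)² = (-29 + 12)² = (-17)² = 289)
t(P) = 5 - P (t(P) = -P + 5 = 5 - P)
t(-2)*D = (5 - 1*(-2))*289 = (5 + 2)*289 = 7*289 = 2023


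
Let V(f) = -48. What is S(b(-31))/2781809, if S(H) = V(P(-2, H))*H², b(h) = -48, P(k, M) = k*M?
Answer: -110592/2781809 ≈ -0.039755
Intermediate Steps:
P(k, M) = M*k
S(H) = -48*H²
S(b(-31))/2781809 = -48*(-48)²/2781809 = -48*2304*(1/2781809) = -110592*1/2781809 = -110592/2781809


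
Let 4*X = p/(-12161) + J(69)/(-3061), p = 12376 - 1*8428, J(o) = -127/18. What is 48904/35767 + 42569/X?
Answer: -4080749661495351248/7725044539519 ≈ -5.2825e+5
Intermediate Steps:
J(o) = -127/18 (J(o) = -127*1/18 = -127/18)
p = 3948 (p = 12376 - 8428 = 3948)
X = -215982457/2680187112 (X = (3948/(-12161) - 127/18/(-3061))/4 = (3948*(-1/12161) - 127/18*(-1/3061))/4 = (-3948/12161 + 127/55098)/4 = (¼)*(-215982457/670046778) = -215982457/2680187112 ≈ -0.080585)
48904/35767 + 42569/X = 48904/35767 + 42569/(-215982457/2680187112) = 48904*(1/35767) + 42569*(-2680187112/215982457) = 48904/35767 - 114092885170728/215982457 = -4080749661495351248/7725044539519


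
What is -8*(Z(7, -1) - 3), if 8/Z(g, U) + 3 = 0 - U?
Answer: 56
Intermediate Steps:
Z(g, U) = 8/(-3 - U) (Z(g, U) = 8/(-3 + (0 - U)) = 8/(-3 - U))
-8*(Z(7, -1) - 3) = -8*(-8/(3 - 1) - 3) = -8*(-8/2 - 3) = -8*(-8*1/2 - 3) = -8*(-4 - 3) = -8*(-7) = 56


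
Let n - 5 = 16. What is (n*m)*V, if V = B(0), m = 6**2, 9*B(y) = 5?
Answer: 420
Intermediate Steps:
n = 21 (n = 5 + 16 = 21)
B(y) = 5/9 (B(y) = (1/9)*5 = 5/9)
m = 36
V = 5/9 ≈ 0.55556
(n*m)*V = (21*36)*(5/9) = 756*(5/9) = 420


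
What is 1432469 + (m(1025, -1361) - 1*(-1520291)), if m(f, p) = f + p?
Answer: 2952424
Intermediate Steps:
1432469 + (m(1025, -1361) - 1*(-1520291)) = 1432469 + ((1025 - 1361) - 1*(-1520291)) = 1432469 + (-336 + 1520291) = 1432469 + 1519955 = 2952424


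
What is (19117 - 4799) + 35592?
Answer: 49910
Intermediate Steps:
(19117 - 4799) + 35592 = 14318 + 35592 = 49910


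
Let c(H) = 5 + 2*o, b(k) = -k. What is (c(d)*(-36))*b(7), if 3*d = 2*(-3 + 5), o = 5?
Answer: 3780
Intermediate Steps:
d = 4/3 (d = (2*(-3 + 5))/3 = (2*2)/3 = (⅓)*4 = 4/3 ≈ 1.3333)
c(H) = 15 (c(H) = 5 + 2*5 = 5 + 10 = 15)
(c(d)*(-36))*b(7) = (15*(-36))*(-1*7) = -540*(-7) = 3780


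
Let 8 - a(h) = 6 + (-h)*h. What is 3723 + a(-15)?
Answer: 3950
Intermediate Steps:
a(h) = 2 + h² (a(h) = 8 - (6 + (-h)*h) = 8 - (6 - h²) = 8 + (-6 + h²) = 2 + h²)
3723 + a(-15) = 3723 + (2 + (-15)²) = 3723 + (2 + 225) = 3723 + 227 = 3950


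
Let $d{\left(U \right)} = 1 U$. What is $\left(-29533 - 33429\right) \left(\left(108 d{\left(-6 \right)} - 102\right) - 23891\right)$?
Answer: $1551446642$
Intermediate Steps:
$d{\left(U \right)} = U$
$\left(-29533 - 33429\right) \left(\left(108 d{\left(-6 \right)} - 102\right) - 23891\right) = \left(-29533 - 33429\right) \left(\left(108 \left(-6\right) - 102\right) - 23891\right) = - 62962 \left(\left(-648 - 102\right) - 23891\right) = - 62962 \left(-750 - 23891\right) = \left(-62962\right) \left(-24641\right) = 1551446642$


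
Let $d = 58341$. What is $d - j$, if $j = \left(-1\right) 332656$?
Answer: $390997$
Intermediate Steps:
$j = -332656$
$d - j = 58341 - -332656 = 58341 + 332656 = 390997$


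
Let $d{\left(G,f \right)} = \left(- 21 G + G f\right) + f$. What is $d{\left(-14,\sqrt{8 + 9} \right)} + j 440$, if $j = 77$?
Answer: $34174 - 13 \sqrt{17} \approx 34120.0$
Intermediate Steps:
$d{\left(G,f \right)} = f - 21 G + G f$
$d{\left(-14,\sqrt{8 + 9} \right)} + j 440 = \left(\sqrt{8 + 9} - -294 - 14 \sqrt{8 + 9}\right) + 77 \cdot 440 = \left(\sqrt{17} + 294 - 14 \sqrt{17}\right) + 33880 = \left(294 - 13 \sqrt{17}\right) + 33880 = 34174 - 13 \sqrt{17}$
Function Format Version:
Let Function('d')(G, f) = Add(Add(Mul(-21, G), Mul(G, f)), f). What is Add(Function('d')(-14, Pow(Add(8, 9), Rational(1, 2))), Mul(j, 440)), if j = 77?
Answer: Add(34174, Mul(-13, Pow(17, Rational(1, 2)))) ≈ 34120.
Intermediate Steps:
Function('d')(G, f) = Add(f, Mul(-21, G), Mul(G, f))
Add(Function('d')(-14, Pow(Add(8, 9), Rational(1, 2))), Mul(j, 440)) = Add(Add(Pow(Add(8, 9), Rational(1, 2)), Mul(-21, -14), Mul(-14, Pow(Add(8, 9), Rational(1, 2)))), Mul(77, 440)) = Add(Add(Pow(17, Rational(1, 2)), 294, Mul(-14, Pow(17, Rational(1, 2)))), 33880) = Add(Add(294, Mul(-13, Pow(17, Rational(1, 2)))), 33880) = Add(34174, Mul(-13, Pow(17, Rational(1, 2))))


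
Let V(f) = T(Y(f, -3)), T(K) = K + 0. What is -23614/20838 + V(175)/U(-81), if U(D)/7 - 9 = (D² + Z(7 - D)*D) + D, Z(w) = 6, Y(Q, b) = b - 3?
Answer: -799041/705019 ≈ -1.1334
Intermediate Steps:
Y(Q, b) = -3 + b
T(K) = K
V(f) = -6 (V(f) = -3 - 3 = -6)
U(D) = 63 + 7*D² + 49*D (U(D) = 63 + 7*((D² + 6*D) + D) = 63 + 7*(D² + 7*D) = 63 + (7*D² + 49*D) = 63 + 7*D² + 49*D)
-23614/20838 + V(175)/U(-81) = -23614/20838 - 6/(63 + 7*(-81)² + 49*(-81)) = -23614*1/20838 - 6/(63 + 7*6561 - 3969) = -11807/10419 - 6/(63 + 45927 - 3969) = -11807/10419 - 6/42021 = -11807/10419 - 6*1/42021 = -11807/10419 - 2/14007 = -799041/705019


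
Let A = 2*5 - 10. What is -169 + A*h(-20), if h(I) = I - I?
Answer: -169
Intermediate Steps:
h(I) = 0
A = 0 (A = 10 - 10 = 0)
-169 + A*h(-20) = -169 + 0*0 = -169 + 0 = -169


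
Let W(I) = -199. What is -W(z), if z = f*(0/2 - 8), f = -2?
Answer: 199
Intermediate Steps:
z = 16 (z = -2*(0/2 - 8) = -2*(0*(½) - 8) = -2*(0 - 8) = -2*(-8) = 16)
-W(z) = -1*(-199) = 199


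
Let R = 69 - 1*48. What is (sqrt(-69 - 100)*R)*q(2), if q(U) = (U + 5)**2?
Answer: 13377*I ≈ 13377.0*I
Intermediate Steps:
q(U) = (5 + U)**2
R = 21 (R = 69 - 48 = 21)
(sqrt(-69 - 100)*R)*q(2) = (sqrt(-69 - 100)*21)*(5 + 2)**2 = (sqrt(-169)*21)*7**2 = ((13*I)*21)*49 = (273*I)*49 = 13377*I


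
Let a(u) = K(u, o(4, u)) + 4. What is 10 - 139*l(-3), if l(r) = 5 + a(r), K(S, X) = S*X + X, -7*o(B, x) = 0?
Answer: -1241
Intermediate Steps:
o(B, x) = 0 (o(B, x) = -1/7*0 = 0)
K(S, X) = X + S*X
a(u) = 4 (a(u) = 0*(1 + u) + 4 = 0 + 4 = 4)
l(r) = 9 (l(r) = 5 + 4 = 9)
10 - 139*l(-3) = 10 - 139*9 = 10 - 1251 = -1241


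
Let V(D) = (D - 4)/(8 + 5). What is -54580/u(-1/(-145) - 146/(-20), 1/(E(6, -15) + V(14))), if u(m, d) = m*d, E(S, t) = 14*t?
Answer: 43052704000/27547 ≈ 1.5629e+6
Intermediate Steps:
V(D) = -4/13 + D/13 (V(D) = (-4 + D)/13 = (-4 + D)*(1/13) = -4/13 + D/13)
u(m, d) = d*m
-54580/u(-1/(-145) - 146/(-20), 1/(E(6, -15) + V(14))) = -54580*(14*(-15) + (-4/13 + (1/13)*14))/(-1/(-145) - 146/(-20)) = -54580*(-210 + (-4/13 + 14/13))/(-1*(-1/145) - 146*(-1/20)) = -54580*(-210 + 10/13)/(1/145 + 73/10) = -54580/((2119/290)/(-2720/13)) = -54580/((-13/2720*2119/290)) = -54580/(-27547/788800) = -54580*(-788800/27547) = 43052704000/27547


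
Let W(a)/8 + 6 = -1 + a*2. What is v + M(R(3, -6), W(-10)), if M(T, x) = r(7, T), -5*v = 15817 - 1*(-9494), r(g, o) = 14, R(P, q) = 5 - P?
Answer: -25241/5 ≈ -5048.2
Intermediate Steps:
v = -25311/5 (v = -(15817 - 1*(-9494))/5 = -(15817 + 9494)/5 = -⅕*25311 = -25311/5 ≈ -5062.2)
W(a) = -56 + 16*a (W(a) = -48 + 8*(-1 + a*2) = -48 + 8*(-1 + 2*a) = -48 + (-8 + 16*a) = -56 + 16*a)
M(T, x) = 14
v + M(R(3, -6), W(-10)) = -25311/5 + 14 = -25241/5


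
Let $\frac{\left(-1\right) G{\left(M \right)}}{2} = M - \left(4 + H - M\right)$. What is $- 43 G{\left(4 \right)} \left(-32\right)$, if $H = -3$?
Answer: $-19264$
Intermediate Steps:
$G{\left(M \right)} = 2 - 4 M$ ($G{\left(M \right)} = - 2 \left(M + \left(-4 + \left(M - -3\right)\right)\right) = - 2 \left(M + \left(-4 + \left(M + 3\right)\right)\right) = - 2 \left(M + \left(-4 + \left(3 + M\right)\right)\right) = - 2 \left(M + \left(-1 + M\right)\right) = - 2 \left(-1 + 2 M\right) = 2 - 4 M$)
$- 43 G{\left(4 \right)} \left(-32\right) = - 43 \left(2 - 16\right) \left(-32\right) = \left(-43\right) \left(-14\right) \left(-32\right) = 602 \left(-32\right) = -19264$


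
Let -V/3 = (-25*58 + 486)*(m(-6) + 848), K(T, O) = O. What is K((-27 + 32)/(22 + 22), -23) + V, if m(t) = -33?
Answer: 2356957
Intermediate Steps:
V = 2356980 (V = -3*(-25*58 + 486)*(-33 + 848) = -3*(-1450 + 486)*815 = -(-2892)*815 = -3*(-785660) = 2356980)
K((-27 + 32)/(22 + 22), -23) + V = -23 + 2356980 = 2356957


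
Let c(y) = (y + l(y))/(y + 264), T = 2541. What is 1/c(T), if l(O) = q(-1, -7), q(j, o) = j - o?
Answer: 935/849 ≈ 1.1013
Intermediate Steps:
l(O) = 6 (l(O) = -1 - 1*(-7) = -1 + 7 = 6)
c(y) = (6 + y)/(264 + y) (c(y) = (y + 6)/(y + 264) = (6 + y)/(264 + y))
1/c(T) = 1/((6 + 2541)/(264 + 2541)) = 1/(2547/2805) = 1/((1/2805)*2547) = 1/(849/935) = 935/849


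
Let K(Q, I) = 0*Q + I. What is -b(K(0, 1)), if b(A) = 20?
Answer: -20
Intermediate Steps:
K(Q, I) = I (K(Q, I) = 0 + I = I)
-b(K(0, 1)) = -1*20 = -20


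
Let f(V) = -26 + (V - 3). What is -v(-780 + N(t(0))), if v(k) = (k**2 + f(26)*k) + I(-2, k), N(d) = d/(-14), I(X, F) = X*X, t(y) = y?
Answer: -610744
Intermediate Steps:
f(V) = -29 + V (f(V) = -26 + (-3 + V) = -29 + V)
I(X, F) = X**2
N(d) = -d/14 (N(d) = d*(-1/14) = -d/14)
v(k) = 4 + k**2 - 3*k (v(k) = (k**2 + (-29 + 26)*k) + (-2)**2 = (k**2 - 3*k) + 4 = 4 + k**2 - 3*k)
-v(-780 + N(t(0))) = -(4 + (-780 - 1/14*0)**2 - 3*(-780 - 1/14*0)) = -(4 + (-780 + 0)**2 - 3*(-780 + 0)) = -(4 + (-780)**2 - 3*(-780)) = -(4 + 608400 + 2340) = -1*610744 = -610744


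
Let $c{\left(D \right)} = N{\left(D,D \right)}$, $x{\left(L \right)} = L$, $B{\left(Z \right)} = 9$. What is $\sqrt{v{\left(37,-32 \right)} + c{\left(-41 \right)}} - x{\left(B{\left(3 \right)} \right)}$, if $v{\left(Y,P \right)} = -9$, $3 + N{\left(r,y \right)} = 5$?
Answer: $-9 + i \sqrt{7} \approx -9.0 + 2.6458 i$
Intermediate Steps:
$N{\left(r,y \right)} = 2$ ($N{\left(r,y \right)} = -3 + 5 = 2$)
$c{\left(D \right)} = 2$
$\sqrt{v{\left(37,-32 \right)} + c{\left(-41 \right)}} - x{\left(B{\left(3 \right)} \right)} = \sqrt{-9 + 2} - 9 = \sqrt{-7} - 9 = i \sqrt{7} - 9 = -9 + i \sqrt{7}$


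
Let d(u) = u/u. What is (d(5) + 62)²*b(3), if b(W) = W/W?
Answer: 3969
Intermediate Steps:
d(u) = 1
b(W) = 1
(d(5) + 62)²*b(3) = (1 + 62)²*1 = 63²*1 = 3969*1 = 3969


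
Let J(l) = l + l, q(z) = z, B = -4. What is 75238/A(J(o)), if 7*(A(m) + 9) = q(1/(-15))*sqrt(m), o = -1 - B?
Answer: -2488496850/297673 + 2633330*sqrt(6)/297673 ≈ -8338.2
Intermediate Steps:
o = 3 (o = -1 - 1*(-4) = -1 + 4 = 3)
J(l) = 2*l
A(m) = -9 - sqrt(m)/105 (A(m) = -9 + ((1/(-15))*sqrt(m))/7 = -9 + ((1*(-1/15))*sqrt(m))/7 = -9 + (-sqrt(m)/15)/7 = -9 - sqrt(m)/105)
75238/A(J(o)) = 75238/(-9 - sqrt(6)/105)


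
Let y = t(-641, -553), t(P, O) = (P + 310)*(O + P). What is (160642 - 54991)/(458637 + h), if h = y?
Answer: 819/6619 ≈ 0.12373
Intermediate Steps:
t(P, O) = (310 + P)*(O + P)
y = 395214 (y = (-641)² + 310*(-553) + 310*(-641) - 553*(-641) = 410881 - 171430 - 198710 + 354473 = 395214)
h = 395214
(160642 - 54991)/(458637 + h) = (160642 - 54991)/(458637 + 395214) = 105651/853851 = 105651*(1/853851) = 819/6619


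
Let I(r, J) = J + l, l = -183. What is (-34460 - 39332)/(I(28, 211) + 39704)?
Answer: -18448/9933 ≈ -1.8572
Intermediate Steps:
I(r, J) = -183 + J (I(r, J) = J - 183 = -183 + J)
(-34460 - 39332)/(I(28, 211) + 39704) = (-34460 - 39332)/((-183 + 211) + 39704) = -73792/(28 + 39704) = -73792/39732 = -73792*1/39732 = -18448/9933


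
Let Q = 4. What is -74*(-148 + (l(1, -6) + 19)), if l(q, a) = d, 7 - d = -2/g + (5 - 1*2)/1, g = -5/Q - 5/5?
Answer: 83842/9 ≈ 9315.8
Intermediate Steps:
g = -9/4 (g = -5/4 - 5/5 = -5*1/4 - 5*1/5 = -5/4 - 1 = -9/4 ≈ -2.2500)
d = 28/9 (d = 7 - (-2/(-9/4) + (5 - 1*2)/1) = 7 - (-2*(-4/9) + (5 - 2)*1) = 7 - (8/9 + 3*1) = 7 - (8/9 + 3) = 7 - 1*35/9 = 7 - 35/9 = 28/9 ≈ 3.1111)
l(q, a) = 28/9
-74*(-148 + (l(1, -6) + 19)) = -74*(-148 + (28/9 + 19)) = -74*(-148 + 199/9) = -74*(-1133/9) = 83842/9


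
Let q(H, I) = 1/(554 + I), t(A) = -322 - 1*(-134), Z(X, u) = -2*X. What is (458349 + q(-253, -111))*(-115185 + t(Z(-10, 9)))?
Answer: -23426327050784/443 ≈ -5.2881e+10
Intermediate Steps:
t(A) = -188 (t(A) = -322 + 134 = -188)
(458349 + q(-253, -111))*(-115185 + t(Z(-10, 9))) = (458349 + 1/(554 - 111))*(-115185 - 188) = (458349 + 1/443)*(-115373) = (203048608/443)*(-115373) = -23426327050784/443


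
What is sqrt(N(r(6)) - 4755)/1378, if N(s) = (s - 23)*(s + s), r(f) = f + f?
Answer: I*sqrt(5019)/1378 ≈ 0.051411*I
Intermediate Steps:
r(f) = 2*f
N(s) = 2*s*(-23 + s) (N(s) = (-23 + s)*(2*s) = 2*s*(-23 + s))
sqrt(N(r(6)) - 4755)/1378 = sqrt(2*(2*6)*(-23 + 2*6) - 4755)/1378 = sqrt(2*12*(-23 + 12) - 4755)*(1/1378) = sqrt(2*12*(-11) - 4755)*(1/1378) = sqrt(-264 - 4755)*(1/1378) = sqrt(-5019)*(1/1378) = (I*sqrt(5019))*(1/1378) = I*sqrt(5019)/1378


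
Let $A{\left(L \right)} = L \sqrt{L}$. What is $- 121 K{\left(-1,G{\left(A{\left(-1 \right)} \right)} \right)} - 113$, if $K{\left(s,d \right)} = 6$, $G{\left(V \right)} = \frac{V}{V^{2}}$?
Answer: $-839$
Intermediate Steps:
$A{\left(L \right)} = L^{\frac{3}{2}}$
$G{\left(V \right)} = \frac{1}{V}$ ($G{\left(V \right)} = \frac{V}{V^{2}} = \frac{1}{V}$)
$- 121 K{\left(-1,G{\left(A{\left(-1 \right)} \right)} \right)} - 113 = \left(-121\right) 6 - 113 = -726 - 113 = -839$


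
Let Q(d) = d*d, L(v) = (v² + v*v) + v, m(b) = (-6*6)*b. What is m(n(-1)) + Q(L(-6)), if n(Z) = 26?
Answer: 3420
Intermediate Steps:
m(b) = -36*b
L(v) = v + 2*v² (L(v) = (v² + v²) + v = 2*v² + v = v + 2*v²)
Q(d) = d²
m(n(-1)) + Q(L(-6)) = -36*26 + (-6*(1 + 2*(-6)))² = -936 + (-6*(1 - 12))² = -936 + (-6*(-11))² = -936 + 66² = -936 + 4356 = 3420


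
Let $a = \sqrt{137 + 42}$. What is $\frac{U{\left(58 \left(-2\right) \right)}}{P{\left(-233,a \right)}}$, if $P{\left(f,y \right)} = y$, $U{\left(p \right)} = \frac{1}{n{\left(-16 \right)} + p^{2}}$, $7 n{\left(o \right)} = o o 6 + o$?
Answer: $\frac{7 \sqrt{179}}{17132448} \approx 5.4664 \cdot 10^{-6}$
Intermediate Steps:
$n{\left(o \right)} = \frac{o}{7} + \frac{6 o^{2}}{7}$ ($n{\left(o \right)} = \frac{o o 6 + o}{7} = \frac{o^{2} \cdot 6 + o}{7} = \frac{6 o^{2} + o}{7} = \frac{o + 6 o^{2}}{7} = \frac{o}{7} + \frac{6 o^{2}}{7}$)
$a = \sqrt{179} \approx 13.379$
$U{\left(p \right)} = \frac{1}{\frac{1520}{7} + p^{2}}$ ($U{\left(p \right)} = \frac{1}{\frac{1}{7} \left(-16\right) \left(1 + 6 \left(-16\right)\right) + p^{2}} = \frac{1}{\frac{1}{7} \left(-16\right) \left(1 - 96\right) + p^{2}} = \frac{1}{\frac{1}{7} \left(-16\right) \left(-95\right) + p^{2}} = \frac{1}{\frac{1520}{7} + p^{2}}$)
$\frac{U{\left(58 \left(-2\right) \right)}}{P{\left(-233,a \right)}} = \frac{7 \frac{1}{1520 + 7 \left(58 \left(-2\right)\right)^{2}}}{\sqrt{179}} = \frac{7}{1520 + 7 \left(-116\right)^{2}} \frac{\sqrt{179}}{179} = \frac{7}{1520 + 7 \cdot 13456} \frac{\sqrt{179}}{179} = \frac{7}{1520 + 94192} \frac{\sqrt{179}}{179} = \frac{7}{95712} \frac{\sqrt{179}}{179} = 7 \cdot \frac{1}{95712} \frac{\sqrt{179}}{179} = \frac{7 \frac{\sqrt{179}}{179}}{95712} = \frac{7 \sqrt{179}}{17132448}$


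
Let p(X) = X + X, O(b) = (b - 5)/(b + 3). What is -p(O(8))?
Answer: -6/11 ≈ -0.54545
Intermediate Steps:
O(b) = (-5 + b)/(3 + b)
p(X) = 2*X
-p(O(8)) = -2*(-5 + 8)/(3 + 8) = -2*3/11 = -1*6/11 = -6/11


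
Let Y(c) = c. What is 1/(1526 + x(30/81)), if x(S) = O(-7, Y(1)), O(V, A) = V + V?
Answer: 1/1512 ≈ 0.00066138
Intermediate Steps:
O(V, A) = 2*V
x(S) = -14 (x(S) = 2*(-7) = -14)
1/(1526 + x(30/81)) = 1/(1526 - 14) = 1/1512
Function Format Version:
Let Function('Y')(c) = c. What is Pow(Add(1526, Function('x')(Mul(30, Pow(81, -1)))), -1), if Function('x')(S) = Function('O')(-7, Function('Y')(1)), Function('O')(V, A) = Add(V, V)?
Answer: Rational(1, 1512) ≈ 0.00066138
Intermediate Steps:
Function('O')(V, A) = Mul(2, V)
Function('x')(S) = -14 (Function('x')(S) = Mul(2, -7) = -14)
Pow(Add(1526, Function('x')(Mul(30, Pow(81, -1)))), -1) = Pow(Add(1526, -14), -1) = Pow(1512, -1) = Rational(1, 1512)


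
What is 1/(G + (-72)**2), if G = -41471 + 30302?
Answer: -1/5985 ≈ -0.00016708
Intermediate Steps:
G = -11169
1/(G + (-72)**2) = 1/(-11169 + (-72)**2) = 1/(-11169 + 5184) = 1/(-5985) = -1/5985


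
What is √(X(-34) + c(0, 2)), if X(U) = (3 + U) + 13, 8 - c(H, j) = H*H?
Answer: I*√10 ≈ 3.1623*I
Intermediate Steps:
c(H, j) = 8 - H² (c(H, j) = 8 - H*H = 8 - H²)
X(U) = 16 + U
√(X(-34) + c(0, 2)) = √((16 - 34) + (8 - 1*0²)) = √(-18 + (8 - 1*0)) = √(-18 + (8 + 0)) = √(-18 + 8) = √(-10) = I*√10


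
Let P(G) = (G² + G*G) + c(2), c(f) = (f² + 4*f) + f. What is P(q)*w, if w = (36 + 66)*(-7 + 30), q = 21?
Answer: 2102016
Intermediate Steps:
c(f) = f² + 5*f
w = 2346 (w = 102*23 = 2346)
P(G) = 14 + 2*G² (P(G) = (G² + G*G) + 2*(5 + 2) = (G² + G²) + 2*7 = 2*G² + 14 = 14 + 2*G²)
P(q)*w = (14 + 2*21²)*2346 = (14 + 2*441)*2346 = (14 + 882)*2346 = 896*2346 = 2102016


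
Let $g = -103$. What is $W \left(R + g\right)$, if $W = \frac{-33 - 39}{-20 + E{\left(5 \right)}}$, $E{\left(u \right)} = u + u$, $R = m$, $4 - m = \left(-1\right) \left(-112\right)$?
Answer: $- \frac{7596}{5} \approx -1519.2$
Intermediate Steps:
$m = -108$ ($m = 4 - \left(-1\right) \left(-112\right) = 4 - 112 = -108$)
$R = -108$
$E{\left(u \right)} = 2 u$
$W = \frac{36}{5}$ ($W = \frac{-33 - 39}{-20 + 2 \cdot 5} = - \frac{72}{-20 + 10} = - \frac{72}{-10} = \left(-72\right) \left(- \frac{1}{10}\right) = \frac{36}{5} \approx 7.2$)
$W \left(R + g\right) = \frac{36 \left(-108 - 103\right)}{5} = \frac{36}{5} \left(-211\right) = - \frac{7596}{5}$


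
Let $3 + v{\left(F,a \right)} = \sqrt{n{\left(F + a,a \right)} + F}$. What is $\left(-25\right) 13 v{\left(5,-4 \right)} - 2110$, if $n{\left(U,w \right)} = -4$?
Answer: $-1460$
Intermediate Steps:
$v{\left(F,a \right)} = -3 + \sqrt{-4 + F}$
$\left(-25\right) 13 v{\left(5,-4 \right)} - 2110 = \left(-25\right) 13 \left(-3 + \sqrt{-4 + 5}\right) - 2110 = - 325 \left(-3 + \sqrt{1}\right) - 2110 = - 325 \left(-3 + 1\right) - 2110 = \left(-325\right) \left(-2\right) - 2110 = 650 - 2110 = -1460$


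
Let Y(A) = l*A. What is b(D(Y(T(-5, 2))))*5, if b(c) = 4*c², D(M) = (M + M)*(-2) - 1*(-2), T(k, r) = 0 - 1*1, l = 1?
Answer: 720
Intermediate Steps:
T(k, r) = -1 (T(k, r) = 0 - 1 = -1)
Y(A) = A (Y(A) = 1*A = A)
D(M) = 2 - 4*M (D(M) = (2*M)*(-2) + 2 = -4*M + 2 = 2 - 4*M)
b(D(Y(T(-5, 2))))*5 = (4*(2 - 4*(-1))²)*5 = (4*(2 + 4)²)*5 = (4*6²)*5 = (4*36)*5 = 144*5 = 720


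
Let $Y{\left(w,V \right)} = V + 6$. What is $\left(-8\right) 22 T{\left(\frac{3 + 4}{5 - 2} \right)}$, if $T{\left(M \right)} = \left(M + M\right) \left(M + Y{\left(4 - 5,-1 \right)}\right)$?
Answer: $- \frac{54208}{9} \approx -6023.1$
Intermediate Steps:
$Y{\left(w,V \right)} = 6 + V$
$T{\left(M \right)} = 2 M \left(5 + M\right)$ ($T{\left(M \right)} = \left(M + M\right) \left(M + \left(6 - 1\right)\right) = 2 M \left(M + 5\right) = 2 M \left(5 + M\right)$)
$\left(-8\right) 22 T{\left(\frac{3 + 4}{5 - 2} \right)} = \left(-8\right) 22 \cdot 2 \frac{3 + 4}{5 - 2} \left(5 + \frac{3 + 4}{5 - 2}\right) = - 176 \cdot 2 \cdot \frac{7}{3} \left(5 + \frac{7}{3}\right) = - 176 \cdot 2 \cdot \frac{7}{3} \cdot \frac{22}{3} = \left(-176\right) \frac{308}{9} = - \frac{54208}{9}$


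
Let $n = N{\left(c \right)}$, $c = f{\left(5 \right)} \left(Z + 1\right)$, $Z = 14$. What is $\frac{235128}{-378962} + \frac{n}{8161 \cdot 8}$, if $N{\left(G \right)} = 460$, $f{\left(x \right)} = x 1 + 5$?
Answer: $- \frac{1897089293}{3092708882} \approx -0.61341$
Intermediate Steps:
$f{\left(x \right)} = 5 + x$ ($f{\left(x \right)} = x + 5 = 5 + x$)
$c = 150$ ($c = \left(5 + 5\right) \left(14 + 1\right) = 10 \cdot 15 = 150$)
$n = 460$
$\frac{235128}{-378962} + \frac{n}{8161 \cdot 8} = \frac{235128}{-378962} + \frac{460}{8161 \cdot 8} = 235128 \left(- \frac{1}{378962}\right) + \frac{460}{65288} = - \frac{117564}{189481} + 460 \cdot \frac{1}{65288} = - \frac{117564}{189481} + \frac{115}{16322} = - \frac{1897089293}{3092708882}$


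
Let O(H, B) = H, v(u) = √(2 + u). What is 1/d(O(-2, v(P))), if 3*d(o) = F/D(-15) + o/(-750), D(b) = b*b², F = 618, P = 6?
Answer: -3375/203 ≈ -16.626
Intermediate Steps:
D(b) = b³
d(o) = -206/3375 - o/2250 (d(o) = (618/((-15)³) + o/(-750))/3 = (618/(-3375) + o*(-1/750))/3 = (618*(-1/3375) - o/750)/3 = (-206/1125 - o/750)/3 = -206/3375 - o/2250)
1/d(O(-2, v(P))) = 1/(-206/3375 - 1/2250*(-2)) = 1/(-206/3375 + 1/1125) = 1/(-203/3375) = -3375/203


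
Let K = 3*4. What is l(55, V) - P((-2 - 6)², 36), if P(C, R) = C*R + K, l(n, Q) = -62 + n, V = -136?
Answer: -2323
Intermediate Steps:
K = 12
P(C, R) = 12 + C*R (P(C, R) = C*R + 12 = 12 + C*R)
l(55, V) - P((-2 - 6)², 36) = (-62 + 55) - (12 + (-2 - 6)²*36) = -7 - (12 + (-8)²*36) = -7 - (12 + 64*36) = -7 - (12 + 2304) = -7 - 1*2316 = -7 - 2316 = -2323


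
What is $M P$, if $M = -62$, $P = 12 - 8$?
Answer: $-248$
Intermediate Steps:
$P = 4$
$M P = \left(-62\right) 4 = -248$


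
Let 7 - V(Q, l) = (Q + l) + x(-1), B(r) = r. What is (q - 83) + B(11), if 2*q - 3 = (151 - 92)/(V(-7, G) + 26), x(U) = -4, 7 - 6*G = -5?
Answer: -5863/84 ≈ -69.798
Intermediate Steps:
G = 2 (G = 7/6 - ⅙*(-5) = 7/6 + ⅚ = 2)
V(Q, l) = 11 - Q - l (V(Q, l) = 7 - ((Q + l) - 4) = 7 - (-4 + Q + l) = 7 + (4 - Q - l) = 11 - Q - l)
q = 185/84 (q = 3/2 + ((151 - 92)/((11 - 1*(-7) - 1*2) + 26))/2 = 3/2 + (59/((11 + 7 - 2) + 26))/2 = 3/2 + (59/(16 + 26))/2 = 3/2 + (59/42)/2 = 3/2 + (59*(1/42))/2 = 3/2 + (½)*(59/42) = 3/2 + 59/84 = 185/84 ≈ 2.2024)
(q - 83) + B(11) = (185/84 - 83) + 11 = -6787/84 + 11 = -5863/84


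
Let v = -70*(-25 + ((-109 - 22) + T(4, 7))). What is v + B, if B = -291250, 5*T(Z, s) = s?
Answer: -280428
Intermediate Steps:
T(Z, s) = s/5
v = 10822 (v = -70*(-25 + ((-109 - 22) + (⅕)*7)) = -70*(-25 + (-131 + 7/5)) = -70*(-25 - 648/5) = -70*(-773/5) = 10822)
v + B = 10822 - 291250 = -280428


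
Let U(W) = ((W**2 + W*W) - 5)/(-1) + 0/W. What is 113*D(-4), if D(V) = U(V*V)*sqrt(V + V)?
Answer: -114582*I*sqrt(2) ≈ -1.6204e+5*I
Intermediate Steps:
U(W) = 5 - 2*W**2 (U(W) = ((W**2 + W**2) - 5)*(-1) + 0 = (2*W**2 - 5)*(-1) + 0 = (-5 + 2*W**2)*(-1) + 0 = (5 - 2*W**2) + 0 = 5 - 2*W**2)
D(V) = sqrt(2)*sqrt(V)*(5 - 2*V**4) (D(V) = (5 - 2*V**4)*sqrt(V + V) = (5 - 2*V**4)*sqrt(2*V) = (5 - 2*V**4)*(sqrt(2)*sqrt(V)) = sqrt(2)*sqrt(V)*(5 - 2*V**4))
113*D(-4) = 113*(sqrt(2)*sqrt(-4)*(5 - 2*(-4)**4)) = 113*(sqrt(2)*(2*I)*(5 - 2*256)) = 113*(sqrt(2)*(2*I)*(5 - 512)) = 113*(sqrt(2)*(2*I)*(-507)) = 113*(-1014*I*sqrt(2)) = -114582*I*sqrt(2)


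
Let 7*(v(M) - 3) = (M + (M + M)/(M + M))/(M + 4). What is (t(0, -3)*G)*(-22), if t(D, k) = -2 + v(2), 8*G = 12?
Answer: -495/14 ≈ -35.357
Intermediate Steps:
G = 3/2 (G = (1/8)*12 = 3/2 ≈ 1.5000)
v(M) = 3 + (1 + M)/(7*(4 + M)) (v(M) = 3 + ((M + (M + M)/(M + M))/(M + 4))/7 = 3 + ((M + (2*M)/((2*M)))/(4 + M))/7 = 3 + ((M + (2*M)*(1/(2*M)))/(4 + M))/7 = 3 + ((M + 1)/(4 + M))/7 = 3 + ((1 + M)/(4 + M))/7 = 3 + (1 + M)/(7*(4 + M)))
t(D, k) = 15/14 (t(D, k) = -2 + (85 + 22*2)/(7*(4 + 2)) = -2 + (1/7)*(85 + 44)/6 = -2 + (1/7)*(1/6)*129 = -2 + 43/14 = 15/14)
(t(0, -3)*G)*(-22) = ((15/14)*(3/2))*(-22) = (45/28)*(-22) = -495/14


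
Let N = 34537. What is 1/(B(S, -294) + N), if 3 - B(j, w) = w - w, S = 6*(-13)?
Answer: 1/34540 ≈ 2.8952e-5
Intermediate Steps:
S = -78
B(j, w) = 3 (B(j, w) = 3 - (w - w) = 3 - 1*0 = 3 + 0 = 3)
1/(B(S, -294) + N) = 1/(3 + 34537) = 1/34540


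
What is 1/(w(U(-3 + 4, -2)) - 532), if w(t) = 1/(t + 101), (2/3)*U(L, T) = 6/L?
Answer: -110/58519 ≈ -0.0018797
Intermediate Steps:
U(L, T) = 9/L (U(L, T) = 3*(6/L)/2 = 9/L)
w(t) = 1/(101 + t)
1/(w(U(-3 + 4, -2)) - 532) = 1/(1/(101 + 9/(-3 + 4)) - 532) = 1/(1/(101 + 9/1) - 532) = 1/(1/(101 + 9*1) - 532) = 1/(1/(101 + 9) - 532) = 1/(1/110 - 532) = 1/(-58519/110) = -110/58519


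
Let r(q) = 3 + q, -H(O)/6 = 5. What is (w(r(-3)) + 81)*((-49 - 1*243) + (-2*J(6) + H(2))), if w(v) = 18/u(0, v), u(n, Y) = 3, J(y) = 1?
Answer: -28188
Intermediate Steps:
H(O) = -30 (H(O) = -6*5 = -30)
w(v) = 6 (w(v) = 18/3 = 18*(1/3) = 6)
(w(r(-3)) + 81)*((-49 - 1*243) + (-2*J(6) + H(2))) = (6 + 81)*((-49 - 1*243) + (-2*1 - 30)) = 87*((-49 - 243) + (-2 - 30)) = 87*(-292 - 32) = 87*(-324) = -28188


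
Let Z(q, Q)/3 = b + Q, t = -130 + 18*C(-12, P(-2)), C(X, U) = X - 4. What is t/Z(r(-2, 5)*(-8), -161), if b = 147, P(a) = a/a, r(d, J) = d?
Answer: 209/21 ≈ 9.9524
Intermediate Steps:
P(a) = 1
C(X, U) = -4 + X
t = -418 (t = -130 + 18*(-4 - 12) = -130 + 18*(-16) = -130 - 288 = -418)
Z(q, Q) = 441 + 3*Q (Z(q, Q) = 3*(147 + Q) = 441 + 3*Q)
t/Z(r(-2, 5)*(-8), -161) = -418/(441 + 3*(-161)) = -418/(441 - 483) = -418/(-42) = -418*(-1/42) = 209/21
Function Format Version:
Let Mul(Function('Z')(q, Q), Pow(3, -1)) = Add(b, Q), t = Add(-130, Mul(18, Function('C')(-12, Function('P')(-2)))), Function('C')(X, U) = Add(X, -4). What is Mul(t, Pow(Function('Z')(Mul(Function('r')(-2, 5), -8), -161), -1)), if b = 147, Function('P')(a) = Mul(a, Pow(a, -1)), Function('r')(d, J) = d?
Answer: Rational(209, 21) ≈ 9.9524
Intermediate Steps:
Function('P')(a) = 1
Function('C')(X, U) = Add(-4, X)
t = -418 (t = Add(-130, Mul(18, Add(-4, -12))) = Add(-130, Mul(18, -16)) = Add(-130, -288) = -418)
Function('Z')(q, Q) = Add(441, Mul(3, Q)) (Function('Z')(q, Q) = Mul(3, Add(147, Q)) = Add(441, Mul(3, Q)))
Mul(t, Pow(Function('Z')(Mul(Function('r')(-2, 5), -8), -161), -1)) = Mul(-418, Pow(Add(441, Mul(3, -161)), -1)) = Mul(-418, Pow(Add(441, -483), -1)) = Mul(-418, Pow(-42, -1)) = Mul(-418, Rational(-1, 42)) = Rational(209, 21)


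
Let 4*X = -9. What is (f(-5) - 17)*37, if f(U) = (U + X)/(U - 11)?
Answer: -39183/64 ≈ -612.23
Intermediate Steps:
X = -9/4 (X = (¼)*(-9) = -9/4 ≈ -2.2500)
f(U) = (-9/4 + U)/(-11 + U) (f(U) = (U - 9/4)/(U - 11) = (-9/4 + U)/(-11 + U))
(f(-5) - 17)*37 = ((-9/4 - 5)/(-11 - 5) - 17)*37 = (-29/4/(-16) - 17)*37 = (-1/16*(-29/4) - 17)*37 = (29/64 - 17)*37 = -1059/64*37 = -39183/64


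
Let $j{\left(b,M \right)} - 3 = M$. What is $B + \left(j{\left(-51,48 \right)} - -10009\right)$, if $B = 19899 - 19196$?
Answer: $10763$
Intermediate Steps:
$j{\left(b,M \right)} = 3 + M$
$B = 703$ ($B = 19899 - 19196 = 703$)
$B + \left(j{\left(-51,48 \right)} - -10009\right) = 703 + \left(\left(3 + 48\right) - -10009\right) = 703 + \left(51 + 10009\right) = 703 + 10060 = 10763$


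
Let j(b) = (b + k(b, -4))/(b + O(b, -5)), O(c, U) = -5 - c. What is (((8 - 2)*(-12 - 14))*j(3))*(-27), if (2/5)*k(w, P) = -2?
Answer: 8424/5 ≈ 1684.8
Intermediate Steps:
k(w, P) = -5 (k(w, P) = (5/2)*(-2) = -5)
j(b) = 1 - b/5 (j(b) = (b - 5)/(b + (-5 - b)) = (-5 + b)/(-5) = (-5 + b)*(-1/5) = 1 - b/5)
(((8 - 2)*(-12 - 14))*j(3))*(-27) = (((8 - 2)*(-12 - 14))*(1 - 1/5*3))*(-27) = ((6*(-26))*(1 - 3/5))*(-27) = -156*2/5*(-27) = -312/5*(-27) = 8424/5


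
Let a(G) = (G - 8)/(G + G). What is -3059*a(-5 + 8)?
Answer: 15295/6 ≈ 2549.2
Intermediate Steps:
a(G) = (-8 + G)/(2*G) (a(G) = (-8 + G)/((2*G)) = (-8 + G)*(1/(2*G)) = (-8 + G)/(2*G))
-3059*a(-5 + 8) = -3059*(-8 + (-5 + 8))/(2*(-5 + 8)) = -3059*(-8 + 3)/(2*3) = -3059*(-5)/(2*3) = -3059*(-5/6) = 15295/6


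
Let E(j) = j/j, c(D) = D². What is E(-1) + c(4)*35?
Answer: 561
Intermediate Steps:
E(j) = 1
E(-1) + c(4)*35 = 1 + 4²*35 = 1 + 16*35 = 1 + 560 = 561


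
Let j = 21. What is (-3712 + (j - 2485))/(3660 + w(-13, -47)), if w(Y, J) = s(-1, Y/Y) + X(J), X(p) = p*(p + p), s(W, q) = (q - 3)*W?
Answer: -386/505 ≈ -0.76436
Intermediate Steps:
s(W, q) = W*(-3 + q) (s(W, q) = (-3 + q)*W = W*(-3 + q))
X(p) = 2*p² (X(p) = p*(2*p) = 2*p²)
w(Y, J) = 2 + 2*J² (w(Y, J) = -(-3 + Y/Y) + 2*J² = -(-3 + 1) + 2*J² = -1*(-2) + 2*J² = 2 + 2*J²)
(-3712 + (j - 2485))/(3660 + w(-13, -47)) = (-3712 + (21 - 2485))/(3660 + (2 + 2*(-47)²)) = (-3712 - 2464)/(3660 + (2 + 2*2209)) = -6176/(3660 + (2 + 4418)) = -6176/(3660 + 4420) = -6176/8080 = -6176*1/8080 = -386/505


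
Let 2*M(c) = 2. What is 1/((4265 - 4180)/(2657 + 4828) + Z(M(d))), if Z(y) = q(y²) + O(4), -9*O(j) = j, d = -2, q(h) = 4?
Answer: 4491/16019 ≈ 0.28035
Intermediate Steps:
O(j) = -j/9
M(c) = 1 (M(c) = (½)*2 = 1)
Z(y) = 32/9 (Z(y) = 4 - ⅑*4 = 4 - 4/9 = 32/9)
1/((4265 - 4180)/(2657 + 4828) + Z(M(d))) = 1/((4265 - 4180)/(2657 + 4828) + 32/9) = 1/(85/7485 + 32/9) = 1/(85*(1/7485) + 32/9) = 1/(17/1497 + 32/9) = 1/(16019/4491) = 4491/16019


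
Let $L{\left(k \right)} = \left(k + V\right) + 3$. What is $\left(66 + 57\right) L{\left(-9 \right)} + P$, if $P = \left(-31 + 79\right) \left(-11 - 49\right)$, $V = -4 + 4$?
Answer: $-3618$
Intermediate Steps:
$V = 0$
$P = -2880$ ($P = 48 \left(-60\right) = -2880$)
$L{\left(k \right)} = 3 + k$ ($L{\left(k \right)} = \left(k + 0\right) + 3 = k + 3 = 3 + k$)
$\left(66 + 57\right) L{\left(-9 \right)} + P = \left(66 + 57\right) \left(3 - 9\right) - 2880 = 123 \left(-6\right) - 2880 = -738 - 2880 = -3618$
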